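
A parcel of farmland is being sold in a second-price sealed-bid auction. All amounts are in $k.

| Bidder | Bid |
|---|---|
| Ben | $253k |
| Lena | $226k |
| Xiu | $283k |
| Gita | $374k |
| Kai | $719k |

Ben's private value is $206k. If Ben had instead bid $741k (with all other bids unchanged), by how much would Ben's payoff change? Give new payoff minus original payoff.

−$513k

The highest bid among the other bidders is $719k; Ben's bid doesn't change that.
Original bid $253k: Ben is not highest (top rival bid is $719k); payoff $0k.
Alternative bid $741k: Ben is highest, pays the top rival bid $719k; payoff $206k − $719k = −$513k.
Change in payoff = −$513k − ($0k) = −$513k.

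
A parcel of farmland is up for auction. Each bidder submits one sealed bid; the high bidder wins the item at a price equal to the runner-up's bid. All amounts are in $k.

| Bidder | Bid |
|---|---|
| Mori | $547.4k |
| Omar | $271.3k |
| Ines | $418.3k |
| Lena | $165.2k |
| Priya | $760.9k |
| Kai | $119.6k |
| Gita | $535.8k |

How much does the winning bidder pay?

$547.4k

Highest bid: Priya at $760.9k, so Priya wins.
Second-highest bid: Mori at $547.4k — that is the price the winner pays.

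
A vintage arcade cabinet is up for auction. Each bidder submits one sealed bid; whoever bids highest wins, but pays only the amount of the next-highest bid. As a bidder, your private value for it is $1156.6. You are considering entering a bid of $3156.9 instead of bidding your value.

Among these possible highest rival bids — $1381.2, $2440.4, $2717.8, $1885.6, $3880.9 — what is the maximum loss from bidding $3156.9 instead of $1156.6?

$1561.2

$1381.2: truthful gives $0, deviation gives −$224.6 → loss $224.6.
$2440.4: truthful gives $0, deviation gives −$1283.8 → loss $1283.8.
$2717.8: truthful gives $0, deviation gives −$1561.2 → loss $1561.2.
$1885.6: truthful gives $0, deviation gives −$729 → loss $729.
$3880.9: same outcome either way → loss $0.
Maximum loss: $1561.2.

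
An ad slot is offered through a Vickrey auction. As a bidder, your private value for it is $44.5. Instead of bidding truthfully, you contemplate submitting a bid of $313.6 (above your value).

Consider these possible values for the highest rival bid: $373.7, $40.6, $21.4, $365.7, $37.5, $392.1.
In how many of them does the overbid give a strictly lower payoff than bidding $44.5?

The deviation hurts exactly when the highest competing bid lies strictly between $44.5 and $313.6 — overbidding then wins at a price above your value.
$373.7: above both → same outcome either way.
$40.6: below both → same outcome either way.
$21.4: below both → same outcome either way.
$365.7: above both → same outcome either way.
$37.5: below both → same outcome either way.
$392.1: above both → same outcome either way.
Count: 0.

0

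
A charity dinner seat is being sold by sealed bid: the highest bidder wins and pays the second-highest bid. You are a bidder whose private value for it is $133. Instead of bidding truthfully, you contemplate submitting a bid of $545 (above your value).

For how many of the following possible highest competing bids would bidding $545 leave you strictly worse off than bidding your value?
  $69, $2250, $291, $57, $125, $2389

1

The deviation hurts exactly when the highest competing bid lies strictly between $133 and $545 — overbidding then wins at a price above your value.
$69: below both → same outcome either way.
$2250: above both → same outcome either way.
$291: inside the interval → strictly worse (loss $158).
$57: below both → same outcome either way.
$125: below both → same outcome either way.
$2389: above both → same outcome either way.
Count: 1.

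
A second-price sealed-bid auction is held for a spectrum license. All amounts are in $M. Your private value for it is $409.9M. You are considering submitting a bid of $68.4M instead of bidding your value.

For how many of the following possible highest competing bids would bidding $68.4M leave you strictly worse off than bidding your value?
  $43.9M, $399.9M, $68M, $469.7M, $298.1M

2

The deviation hurts exactly when the highest competing bid lies strictly between $68.4M and $409.9M — underbidding then forfeits a profitable win.
$43.9M: below both → same outcome either way.
$399.9M: inside the interval → strictly worse (loss $10M).
$68M: below both → same outcome either way.
$469.7M: above both → same outcome either way.
$298.1M: inside the interval → strictly worse (loss $111.8M).
Count: 2.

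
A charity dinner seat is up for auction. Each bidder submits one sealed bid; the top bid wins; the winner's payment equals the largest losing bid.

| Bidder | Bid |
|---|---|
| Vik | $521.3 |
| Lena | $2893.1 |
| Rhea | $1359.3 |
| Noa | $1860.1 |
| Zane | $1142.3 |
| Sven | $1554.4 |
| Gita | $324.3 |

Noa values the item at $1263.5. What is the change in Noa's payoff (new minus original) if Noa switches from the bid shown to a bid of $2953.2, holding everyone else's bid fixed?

−$1629.6

The highest bid among the other bidders is $2893.1; Noa's bid doesn't change that.
Original bid $1860.1: Noa is not highest (top rival bid is $2893.1); payoff $0.
Alternative bid $2953.2: Noa is highest, pays the top rival bid $2893.1; payoff $1263.5 − $2893.1 = −$1629.6.
Change in payoff = −$1629.6 − ($0) = −$1629.6.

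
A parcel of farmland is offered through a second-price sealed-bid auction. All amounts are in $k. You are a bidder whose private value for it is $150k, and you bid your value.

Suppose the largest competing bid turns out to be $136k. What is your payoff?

$14k

Your bid $150k exceeds the highest competing bid $136k, so you win.
In a second-price auction the winner pays the second-highest bid, $136k.
Payoff = value − price = $150k − $136k = $14k.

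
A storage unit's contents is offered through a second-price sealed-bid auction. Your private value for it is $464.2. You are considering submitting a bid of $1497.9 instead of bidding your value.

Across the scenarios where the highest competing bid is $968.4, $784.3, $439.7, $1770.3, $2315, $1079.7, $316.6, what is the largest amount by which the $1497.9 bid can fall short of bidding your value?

$968.4: truthful gives $0, deviation gives −$504.2 → loss $504.2.
$784.3: truthful gives $0, deviation gives −$320.1 → loss $320.1.
$439.7: same outcome either way → loss $0.
$1770.3: same outcome either way → loss $0.
$2315: same outcome either way → loss $0.
$1079.7: truthful gives $0, deviation gives −$615.5 → loss $615.5.
$316.6: same outcome either way → loss $0.
Maximum loss: $615.5.

$615.5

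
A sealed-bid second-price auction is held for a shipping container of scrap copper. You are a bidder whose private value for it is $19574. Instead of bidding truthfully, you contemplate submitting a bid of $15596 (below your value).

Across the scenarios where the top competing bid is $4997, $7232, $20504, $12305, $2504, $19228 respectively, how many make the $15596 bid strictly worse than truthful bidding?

The deviation hurts exactly when the highest competing bid lies strictly between $15596 and $19574 — underbidding then forfeits a profitable win.
$4997: below both → same outcome either way.
$7232: below both → same outcome either way.
$20504: above both → same outcome either way.
$12305: below both → same outcome either way.
$2504: below both → same outcome either way.
$19228: inside the interval → strictly worse (loss $346).
Count: 1.

1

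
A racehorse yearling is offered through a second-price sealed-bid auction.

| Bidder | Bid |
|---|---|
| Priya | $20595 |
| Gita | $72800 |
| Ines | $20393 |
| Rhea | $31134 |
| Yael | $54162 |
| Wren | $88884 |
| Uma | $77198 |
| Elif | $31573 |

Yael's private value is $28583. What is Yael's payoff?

Highest bid: Wren at $88884, so Wren wins.
Second-highest bid: Uma at $77198 — that is the price the winner pays.
Yael did not win, so Yael pays nothing and receives nothing: payoff $0.

$0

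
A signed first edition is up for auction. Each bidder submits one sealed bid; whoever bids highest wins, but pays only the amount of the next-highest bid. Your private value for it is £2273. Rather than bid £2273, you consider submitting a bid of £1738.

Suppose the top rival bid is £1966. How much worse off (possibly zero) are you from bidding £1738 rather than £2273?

£307

Bidding your value £2273: you win (since £2273 > £1966) and pay £1966. Payoff £307.
Bidding £1738: you lose. Payoff £0.
The competing bid £1966 lies between your shaded bid and your value, so underbidding forfeits an item you could have won at a profitable price.
Loss from deviating = £307 − (£0) = £307.
In a second-price auction your bid sets only whether you win, not what you pay, so bidding your true value is weakly dominant.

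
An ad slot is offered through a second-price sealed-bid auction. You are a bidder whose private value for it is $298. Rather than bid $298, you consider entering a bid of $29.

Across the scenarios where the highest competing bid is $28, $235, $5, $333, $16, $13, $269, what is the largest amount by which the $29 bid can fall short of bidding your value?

$63

$28: same outcome either way → loss $0.
$235: truthful gives $63, deviation gives $0 → loss $63.
$5: same outcome either way → loss $0.
$333: same outcome either way → loss $0.
$16: same outcome either way → loss $0.
$13: same outcome either way → loss $0.
$269: truthful gives $29, deviation gives $0 → loss $29.
Maximum loss: $63.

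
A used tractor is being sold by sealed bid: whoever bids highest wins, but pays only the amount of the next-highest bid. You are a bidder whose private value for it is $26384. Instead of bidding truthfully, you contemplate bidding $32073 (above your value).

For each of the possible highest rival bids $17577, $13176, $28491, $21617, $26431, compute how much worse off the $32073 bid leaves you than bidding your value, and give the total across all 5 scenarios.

$2154

The deviation costs you only when the competing bid falls strictly between $26384 and $32073; elsewhere both bids give the same outcome.
$17577: outcomes coincide → loss $0.
$13176: outcomes coincide → loss $0.
$28491: truthful payoff $0, deviation payoff −$2107 → loss $2107.
$21617: outcomes coincide → loss $0.
$26431: truthful payoff $0, deviation payoff −$47 → loss $47.
Total loss = $2107 + $47 = $2154.
In a second-price auction your bid sets only whether you win, not what you pay, so bidding your true value is weakly dominant.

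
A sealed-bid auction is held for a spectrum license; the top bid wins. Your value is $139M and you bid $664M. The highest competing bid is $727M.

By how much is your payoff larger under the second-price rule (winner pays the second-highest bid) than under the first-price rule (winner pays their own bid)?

Your bid $664M is below $727M, so you lose under either rule.
Payoff is $0M in both cases; difference = $0M.

$0M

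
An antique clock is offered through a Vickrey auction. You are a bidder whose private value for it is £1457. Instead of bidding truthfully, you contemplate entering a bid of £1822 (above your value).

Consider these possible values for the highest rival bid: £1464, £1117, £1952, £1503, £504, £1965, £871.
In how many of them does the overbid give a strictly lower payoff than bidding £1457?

The deviation hurts exactly when the highest competing bid lies strictly between £1457 and £1822 — overbidding then wins at a price above your value.
£1464: inside the interval → strictly worse (loss £7).
£1117: below both → same outcome either way.
£1952: above both → same outcome either way.
£1503: inside the interval → strictly worse (loss £46).
£504: below both → same outcome either way.
£1965: above both → same outcome either way.
£871: below both → same outcome either way.
Count: 2.

2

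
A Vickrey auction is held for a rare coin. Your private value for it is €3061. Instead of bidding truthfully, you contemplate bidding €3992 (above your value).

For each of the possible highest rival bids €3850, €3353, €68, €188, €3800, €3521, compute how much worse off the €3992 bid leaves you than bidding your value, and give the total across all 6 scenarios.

€2280

The deviation costs you only when the competing bid falls strictly between €3061 and €3992; elsewhere both bids give the same outcome.
€3850: truthful payoff €0, deviation payoff −€789 → loss €789.
€3353: truthful payoff €0, deviation payoff −€292 → loss €292.
€68: outcomes coincide → loss €0.
€188: outcomes coincide → loss €0.
€3800: truthful payoff €0, deviation payoff −€739 → loss €739.
€3521: truthful payoff €0, deviation payoff −€460 → loss €460.
Total loss = €789 + €292 + €739 + €460 = €2280.
Because the price is fixed by the runner-up's bid, deviating from your value can only change a good outcome into a bad one — never the reverse.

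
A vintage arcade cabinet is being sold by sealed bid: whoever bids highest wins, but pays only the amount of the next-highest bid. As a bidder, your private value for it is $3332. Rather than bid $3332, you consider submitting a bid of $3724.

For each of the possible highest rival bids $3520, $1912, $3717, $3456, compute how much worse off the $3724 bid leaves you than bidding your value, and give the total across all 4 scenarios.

The deviation costs you only when the competing bid falls strictly between $3332 and $3724; elsewhere both bids give the same outcome.
$3520: truthful payoff $0, deviation payoff −$188 → loss $188.
$1912: outcomes coincide → loss $0.
$3717: truthful payoff $0, deviation payoff −$385 → loss $385.
$3456: truthful payoff $0, deviation payoff −$124 → loss $124.
Total loss = $188 + $385 + $124 = $697.

$697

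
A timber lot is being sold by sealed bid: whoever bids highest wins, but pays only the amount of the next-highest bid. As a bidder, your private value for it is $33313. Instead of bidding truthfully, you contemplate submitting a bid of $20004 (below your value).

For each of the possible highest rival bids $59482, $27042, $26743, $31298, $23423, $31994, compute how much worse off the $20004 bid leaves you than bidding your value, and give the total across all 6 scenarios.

$26065

The deviation costs you only when the competing bid falls strictly between $20004 and $33313; elsewhere both bids give the same outcome.
$59482: outcomes coincide → loss $0.
$27042: truthful payoff $6271, deviation payoff $0 → loss $6271.
$26743: truthful payoff $6570, deviation payoff $0 → loss $6570.
$31298: truthful payoff $2015, deviation payoff $0 → loss $2015.
$23423: truthful payoff $9890, deviation payoff $0 → loss $9890.
$31994: truthful payoff $1319, deviation payoff $0 → loss $1319.
Total loss = $6271 + $6570 + $2015 + $9890 + $1319 = $26065.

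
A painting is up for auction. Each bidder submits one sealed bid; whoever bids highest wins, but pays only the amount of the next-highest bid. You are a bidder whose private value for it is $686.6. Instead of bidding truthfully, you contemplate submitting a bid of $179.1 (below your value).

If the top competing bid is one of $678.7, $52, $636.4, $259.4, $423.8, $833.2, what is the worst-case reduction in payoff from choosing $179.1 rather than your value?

$678.7: truthful gives $7.9, deviation gives $0 → loss $7.9.
$52: same outcome either way → loss $0.
$636.4: truthful gives $50.2, deviation gives $0 → loss $50.2.
$259.4: truthful gives $427.2, deviation gives $0 → loss $427.2.
$423.8: truthful gives $262.8, deviation gives $0 → loss $262.8.
$833.2: same outcome either way → loss $0.
Maximum loss: $427.2.

$427.2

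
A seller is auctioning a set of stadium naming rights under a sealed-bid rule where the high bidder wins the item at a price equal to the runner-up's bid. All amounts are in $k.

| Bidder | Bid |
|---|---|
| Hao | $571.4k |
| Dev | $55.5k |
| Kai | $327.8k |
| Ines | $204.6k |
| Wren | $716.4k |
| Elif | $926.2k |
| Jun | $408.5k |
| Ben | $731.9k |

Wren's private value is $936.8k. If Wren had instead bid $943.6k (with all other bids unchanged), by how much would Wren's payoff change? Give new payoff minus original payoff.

$10.6k

The highest bid among the other bidders is $926.2k; Wren's bid doesn't change that.
Original bid $716.4k: Wren is not highest (top rival bid is $926.2k); payoff $0k.
Alternative bid $943.6k: Wren is highest, pays the top rival bid $926.2k; payoff $936.8k − $926.2k = $10.6k.
Change in payoff = $10.6k − ($0k) = $10.6k.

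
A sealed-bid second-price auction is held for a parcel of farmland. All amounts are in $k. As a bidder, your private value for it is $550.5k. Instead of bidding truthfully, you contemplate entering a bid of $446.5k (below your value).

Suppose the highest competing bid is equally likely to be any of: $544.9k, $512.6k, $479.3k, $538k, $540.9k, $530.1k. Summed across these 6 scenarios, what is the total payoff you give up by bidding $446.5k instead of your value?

The deviation costs you only when the competing bid falls strictly between $446.5k and $550.5k; elsewhere both bids give the same outcome.
$544.9k: truthful payoff $5.6k, deviation payoff $0k → loss $5.6k.
$512.6k: truthful payoff $37.9k, deviation payoff $0k → loss $37.9k.
$479.3k: truthful payoff $71.2k, deviation payoff $0k → loss $71.2k.
$538k: truthful payoff $12.5k, deviation payoff $0k → loss $12.5k.
$540.9k: truthful payoff $9.6k, deviation payoff $0k → loss $9.6k.
$530.1k: truthful payoff $20.4k, deviation payoff $0k → loss $20.4k.
Total loss = $5.6k + $37.9k + $71.2k + $12.5k + $9.6k + $20.4k = $157.2k.

$157.2k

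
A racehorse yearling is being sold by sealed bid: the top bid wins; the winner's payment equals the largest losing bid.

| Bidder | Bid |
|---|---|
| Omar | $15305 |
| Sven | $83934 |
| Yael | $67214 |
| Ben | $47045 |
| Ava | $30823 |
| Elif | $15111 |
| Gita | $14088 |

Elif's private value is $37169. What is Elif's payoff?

Highest bid: Sven at $83934, so Sven wins.
Second-highest bid: Yael at $67214 — that is the price the winner pays.
Elif did not win, so Elif pays nothing and receives nothing: payoff $0.

$0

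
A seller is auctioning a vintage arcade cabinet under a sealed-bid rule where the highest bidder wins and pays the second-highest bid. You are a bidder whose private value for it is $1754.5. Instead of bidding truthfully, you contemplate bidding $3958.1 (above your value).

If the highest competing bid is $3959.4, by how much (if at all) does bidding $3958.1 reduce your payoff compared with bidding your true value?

$0

Bidding your value $1754.5: you lose (since $1754.5 < $3959.4). Payoff $0.
Bidding $3958.1: you lose. Payoff $0.
Difference = $0 − $0 = $0; both bids lead to the same outcome because the competing bid is above both your value and your alternative bid.
Because the price is fixed by the runner-up's bid, deviating from your value can only change a good outcome into a bad one — never the reverse.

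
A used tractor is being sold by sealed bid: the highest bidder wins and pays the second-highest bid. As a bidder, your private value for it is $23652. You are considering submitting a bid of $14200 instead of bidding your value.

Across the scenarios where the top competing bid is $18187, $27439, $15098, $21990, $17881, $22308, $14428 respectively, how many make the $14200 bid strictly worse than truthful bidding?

The deviation hurts exactly when the highest competing bid lies strictly between $14200 and $23652 — underbidding then forfeits a profitable win.
$18187: inside the interval → strictly worse (loss $5465).
$27439: above both → same outcome either way.
$15098: inside the interval → strictly worse (loss $8554).
$21990: inside the interval → strictly worse (loss $1662).
$17881: inside the interval → strictly worse (loss $5771).
$22308: inside the interval → strictly worse (loss $1344).
$14428: inside the interval → strictly worse (loss $9224).
Count: 6.

6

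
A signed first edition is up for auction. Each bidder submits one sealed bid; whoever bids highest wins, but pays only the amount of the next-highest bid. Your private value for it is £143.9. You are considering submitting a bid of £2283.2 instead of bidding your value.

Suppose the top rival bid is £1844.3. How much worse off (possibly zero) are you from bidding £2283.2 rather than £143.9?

Bidding your value £143.9: you lose (since £143.9 < £1844.3). Payoff £0.
Bidding £2283.2: you win and pay £1844.3. Payoff £143.9 − £1844.3 = −£1700.4.
The competing bid £1844.3 lies between your value and your inflated bid, so overbidding wins an item priced above your value.
Loss from deviating = £0 − (−£1700.4) = £1700.4.
In a second-price auction your bid sets only whether you win, not what you pay, so bidding your true value is weakly dominant.

£1700.4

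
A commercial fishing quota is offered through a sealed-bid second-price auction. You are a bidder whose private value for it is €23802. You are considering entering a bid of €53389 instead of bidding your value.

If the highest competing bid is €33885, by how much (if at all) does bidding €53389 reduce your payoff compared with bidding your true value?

Bidding your value €23802: you lose (since €23802 < €33885). Payoff €0.
Bidding €53389: you win and pay €33885. Payoff €23802 − €33885 = −€10083.
The competing bid €33885 lies between your value and your inflated bid, so overbidding wins an item priced above your value.
Loss from deviating = €0 − (−€10083) = €10083.

€10083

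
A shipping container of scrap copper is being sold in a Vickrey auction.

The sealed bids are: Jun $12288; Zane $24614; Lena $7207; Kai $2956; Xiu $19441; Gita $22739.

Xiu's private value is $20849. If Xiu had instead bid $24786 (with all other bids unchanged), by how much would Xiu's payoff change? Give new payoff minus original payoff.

−$3765

The highest bid among the other bidders is $24614; Xiu's bid doesn't change that.
Original bid $19441: Xiu is not highest (top rival bid is $24614); payoff $0.
Alternative bid $24786: Xiu is highest, pays the top rival bid $24614; payoff $20849 − $24614 = −$3765.
Change in payoff = −$3765 − ($0) = −$3765.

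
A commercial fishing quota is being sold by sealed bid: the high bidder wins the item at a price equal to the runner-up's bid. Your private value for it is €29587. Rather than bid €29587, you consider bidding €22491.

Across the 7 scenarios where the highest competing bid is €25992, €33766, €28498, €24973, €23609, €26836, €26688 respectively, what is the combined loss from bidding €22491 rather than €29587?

The deviation costs you only when the competing bid falls strictly between €22491 and €29587; elsewhere both bids give the same outcome.
€25992: truthful payoff €3595, deviation payoff €0 → loss €3595.
€33766: outcomes coincide → loss €0.
€28498: truthful payoff €1089, deviation payoff €0 → loss €1089.
€24973: truthful payoff €4614, deviation payoff €0 → loss €4614.
€23609: truthful payoff €5978, deviation payoff €0 → loss €5978.
€26836: truthful payoff €2751, deviation payoff €0 → loss €2751.
€26688: truthful payoff €2899, deviation payoff €0 → loss €2899.
Total loss = €3595 + €1089 + €4614 + €5978 + €2751 + €2899 = €20926.

€20926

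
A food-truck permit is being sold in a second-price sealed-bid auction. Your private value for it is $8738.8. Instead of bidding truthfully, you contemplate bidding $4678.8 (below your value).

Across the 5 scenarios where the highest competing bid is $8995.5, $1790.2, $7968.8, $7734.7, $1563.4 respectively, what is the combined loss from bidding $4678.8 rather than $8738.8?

The deviation costs you only when the competing bid falls strictly between $4678.8 and $8738.8; elsewhere both bids give the same outcome.
$8995.5: outcomes coincide → loss $0.
$1790.2: outcomes coincide → loss $0.
$7968.8: truthful payoff $770, deviation payoff $0 → loss $770.
$7734.7: truthful payoff $1004.1, deviation payoff $0 → loss $1004.1.
$1563.4: outcomes coincide → loss $0.
Total loss = $770 + $1004.1 = $1774.1.
Truthful bidding weakly dominates here: raising your bid can only win items priced above your value, and lowering it can only forfeit items priced below.

$1774.1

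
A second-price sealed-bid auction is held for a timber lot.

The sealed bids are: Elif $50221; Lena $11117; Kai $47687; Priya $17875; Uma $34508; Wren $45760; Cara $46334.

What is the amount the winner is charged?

$47687

Highest bid: Elif at $50221, so Elif wins.
Second-highest bid: Kai at $47687 — that is the price the winner pays.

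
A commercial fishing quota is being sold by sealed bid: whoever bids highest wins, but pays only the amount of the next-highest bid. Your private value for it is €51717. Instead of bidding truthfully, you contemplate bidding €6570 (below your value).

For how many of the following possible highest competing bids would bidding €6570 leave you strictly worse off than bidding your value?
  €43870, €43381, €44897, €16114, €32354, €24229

The deviation hurts exactly when the highest competing bid lies strictly between €6570 and €51717 — underbidding then forfeits a profitable win.
€43870: inside the interval → strictly worse (loss €7847).
€43381: inside the interval → strictly worse (loss €8336).
€44897: inside the interval → strictly worse (loss €6820).
€16114: inside the interval → strictly worse (loss €35603).
€32354: inside the interval → strictly worse (loss €19363).
€24229: inside the interval → strictly worse (loss €27488).
Count: 6.

6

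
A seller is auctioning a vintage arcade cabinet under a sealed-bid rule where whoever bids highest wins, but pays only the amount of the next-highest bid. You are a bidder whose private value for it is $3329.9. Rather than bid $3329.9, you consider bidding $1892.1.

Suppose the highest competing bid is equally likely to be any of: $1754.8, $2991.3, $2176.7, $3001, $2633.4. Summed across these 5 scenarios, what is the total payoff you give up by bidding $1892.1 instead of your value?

The deviation costs you only when the competing bid falls strictly between $1892.1 and $3329.9; elsewhere both bids give the same outcome.
$1754.8: outcomes coincide → loss $0.
$2991.3: truthful payoff $338.6, deviation payoff $0 → loss $338.6.
$2176.7: truthful payoff $1153.2, deviation payoff $0 → loss $1153.2.
$3001: truthful payoff $328.9, deviation payoff $0 → loss $328.9.
$2633.4: truthful payoff $696.5, deviation payoff $0 → loss $696.5.
Total loss = $338.6 + $1153.2 + $328.9 + $696.5 = $2517.2.
Because the price is fixed by the runner-up's bid, deviating from your value can only change a good outcome into a bad one — never the reverse.

$2517.2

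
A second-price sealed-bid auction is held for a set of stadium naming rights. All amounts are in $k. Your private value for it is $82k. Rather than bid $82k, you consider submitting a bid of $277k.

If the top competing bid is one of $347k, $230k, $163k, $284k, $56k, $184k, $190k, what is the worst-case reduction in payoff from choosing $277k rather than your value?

$347k: same outcome either way → loss $0k.
$230k: truthful gives $0k, deviation gives −$148k → loss $148k.
$163k: truthful gives $0k, deviation gives −$81k → loss $81k.
$284k: same outcome either way → loss $0k.
$56k: same outcome either way → loss $0k.
$184k: truthful gives $0k, deviation gives −$102k → loss $102k.
$190k: truthful gives $0k, deviation gives −$108k → loss $108k.
Maximum loss: $148k.

$148k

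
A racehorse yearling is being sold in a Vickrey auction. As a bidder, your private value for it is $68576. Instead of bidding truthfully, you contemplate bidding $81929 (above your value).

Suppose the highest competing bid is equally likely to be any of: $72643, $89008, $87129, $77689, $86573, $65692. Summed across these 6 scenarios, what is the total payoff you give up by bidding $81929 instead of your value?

The deviation costs you only when the competing bid falls strictly between $68576 and $81929; elsewhere both bids give the same outcome.
$72643: truthful payoff $0, deviation payoff −$4067 → loss $4067.
$89008: outcomes coincide → loss $0.
$87129: outcomes coincide → loss $0.
$77689: truthful payoff $0, deviation payoff −$9113 → loss $9113.
$86573: outcomes coincide → loss $0.
$65692: outcomes coincide → loss $0.
Total loss = $4067 + $9113 = $13180.
In a second-price auction your bid sets only whether you win, not what you pay, so bidding your true value is weakly dominant.

$13180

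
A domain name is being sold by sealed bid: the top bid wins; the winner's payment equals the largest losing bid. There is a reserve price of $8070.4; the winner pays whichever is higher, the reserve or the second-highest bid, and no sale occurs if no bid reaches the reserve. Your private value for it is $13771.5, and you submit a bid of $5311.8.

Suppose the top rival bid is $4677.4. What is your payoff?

$0

Your bid $5311.8 is the highest bid but falls below the reserve $8070.4, so the item goes unsold. Payoff $0.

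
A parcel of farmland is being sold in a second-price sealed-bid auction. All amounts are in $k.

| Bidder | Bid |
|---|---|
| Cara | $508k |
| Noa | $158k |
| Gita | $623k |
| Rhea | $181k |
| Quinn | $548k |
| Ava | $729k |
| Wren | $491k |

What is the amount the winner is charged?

Highest bid: Ava at $729k, so Ava wins.
Second-highest bid: Gita at $623k — that is the price the winner pays.

$623k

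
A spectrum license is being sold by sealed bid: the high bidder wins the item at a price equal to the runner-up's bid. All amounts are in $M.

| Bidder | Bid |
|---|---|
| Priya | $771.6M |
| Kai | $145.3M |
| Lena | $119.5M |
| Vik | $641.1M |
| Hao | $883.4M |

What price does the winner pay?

$771.6M

Highest bid: Hao at $883.4M, so Hao wins.
Second-highest bid: Priya at $771.6M — that is the price the winner pays.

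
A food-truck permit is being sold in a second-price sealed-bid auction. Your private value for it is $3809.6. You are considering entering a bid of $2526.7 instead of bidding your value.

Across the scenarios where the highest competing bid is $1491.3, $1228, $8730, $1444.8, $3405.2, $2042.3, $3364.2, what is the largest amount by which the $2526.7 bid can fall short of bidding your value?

$445.4

$1491.3: same outcome either way → loss $0.
$1228: same outcome either way → loss $0.
$8730: same outcome either way → loss $0.
$1444.8: same outcome either way → loss $0.
$3405.2: truthful gives $404.4, deviation gives $0 → loss $404.4.
$2042.3: same outcome either way → loss $0.
$3364.2: truthful gives $445.4, deviation gives $0 → loss $445.4.
Maximum loss: $445.4.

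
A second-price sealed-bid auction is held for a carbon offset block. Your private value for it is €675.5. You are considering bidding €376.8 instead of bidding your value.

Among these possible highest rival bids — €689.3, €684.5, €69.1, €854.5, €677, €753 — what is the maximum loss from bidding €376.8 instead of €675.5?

€0

€689.3: same outcome either way → loss €0.
€684.5: same outcome either way → loss €0.
€69.1: same outcome either way → loss €0.
€854.5: same outcome either way → loss €0.
€677: same outcome either way → loss €0.
€753: same outcome either way → loss €0.
Maximum loss: €0.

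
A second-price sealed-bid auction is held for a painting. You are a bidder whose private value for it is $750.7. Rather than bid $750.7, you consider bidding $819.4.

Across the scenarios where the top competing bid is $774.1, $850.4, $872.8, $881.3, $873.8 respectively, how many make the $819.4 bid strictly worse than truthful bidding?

The deviation hurts exactly when the highest competing bid lies strictly between $750.7 and $819.4 — overbidding then wins at a price above your value.
$774.1: inside the interval → strictly worse (loss $23.4).
$850.4: above both → same outcome either way.
$872.8: above both → same outcome either way.
$881.3: above both → same outcome either way.
$873.8: above both → same outcome either way.
Count: 1.

1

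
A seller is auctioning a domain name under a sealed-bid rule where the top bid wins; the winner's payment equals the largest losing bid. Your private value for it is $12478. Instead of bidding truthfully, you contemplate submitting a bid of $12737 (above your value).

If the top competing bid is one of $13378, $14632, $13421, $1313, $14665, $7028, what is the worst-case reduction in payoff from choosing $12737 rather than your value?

$0

$13378: same outcome either way → loss $0.
$14632: same outcome either way → loss $0.
$13421: same outcome either way → loss $0.
$1313: same outcome either way → loss $0.
$14665: same outcome either way → loss $0.
$7028: same outcome either way → loss $0.
Maximum loss: $0.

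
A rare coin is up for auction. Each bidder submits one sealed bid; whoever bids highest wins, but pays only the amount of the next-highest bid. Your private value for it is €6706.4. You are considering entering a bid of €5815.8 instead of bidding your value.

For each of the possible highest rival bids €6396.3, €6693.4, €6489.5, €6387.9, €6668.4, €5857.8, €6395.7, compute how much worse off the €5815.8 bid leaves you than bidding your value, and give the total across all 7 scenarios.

The deviation costs you only when the competing bid falls strictly between €5815.8 and €6706.4; elsewhere both bids give the same outcome.
€6396.3: truthful payoff €310.1, deviation payoff €0 → loss €310.1.
€6693.4: truthful payoff €13, deviation payoff €0 → loss €13.
€6489.5: truthful payoff €216.9, deviation payoff €0 → loss €216.9.
€6387.9: truthful payoff €318.5, deviation payoff €0 → loss €318.5.
€6668.4: truthful payoff €38, deviation payoff €0 → loss €38.
€5857.8: truthful payoff €848.6, deviation payoff €0 → loss €848.6.
€6395.7: truthful payoff €310.7, deviation payoff €0 → loss €310.7.
Total loss = €310.1 + €13 + €216.9 + €318.5 + €38 + €848.6 + €310.7 = €2055.8.
In a second-price auction your bid sets only whether you win, not what you pay, so bidding your true value is weakly dominant.

€2055.8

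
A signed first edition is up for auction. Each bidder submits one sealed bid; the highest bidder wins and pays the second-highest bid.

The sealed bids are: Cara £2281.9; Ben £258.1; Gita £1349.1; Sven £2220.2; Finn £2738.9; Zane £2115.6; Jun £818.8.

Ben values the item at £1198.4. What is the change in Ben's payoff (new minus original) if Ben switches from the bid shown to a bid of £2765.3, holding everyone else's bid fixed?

−£1540.5

The highest bid among the other bidders is £2738.9; Ben's bid doesn't change that.
Original bid £258.1: Ben is not highest (top rival bid is £2738.9); payoff £0.
Alternative bid £2765.3: Ben is highest, pays the top rival bid £2738.9; payoff £1198.4 − £2738.9 = −£1540.5.
Change in payoff = −£1540.5 − (£0) = −£1540.5.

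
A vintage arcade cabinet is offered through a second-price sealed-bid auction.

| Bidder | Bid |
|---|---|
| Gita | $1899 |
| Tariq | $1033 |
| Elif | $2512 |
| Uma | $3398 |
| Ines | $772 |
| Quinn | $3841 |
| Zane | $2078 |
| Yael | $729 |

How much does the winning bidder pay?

Highest bid: Quinn at $3841, so Quinn wins.
Second-highest bid: Uma at $3398 — that is the price the winner pays.

$3398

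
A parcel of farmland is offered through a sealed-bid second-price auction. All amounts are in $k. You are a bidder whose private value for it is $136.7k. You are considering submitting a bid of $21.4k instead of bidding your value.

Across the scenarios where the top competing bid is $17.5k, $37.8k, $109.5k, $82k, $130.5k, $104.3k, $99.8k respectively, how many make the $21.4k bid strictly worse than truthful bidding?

The deviation hurts exactly when the highest competing bid lies strictly between $21.4k and $136.7k — underbidding then forfeits a profitable win.
$17.5k: below both → same outcome either way.
$37.8k: inside the interval → strictly worse (loss $98.9k).
$109.5k: inside the interval → strictly worse (loss $27.2k).
$82k: inside the interval → strictly worse (loss $54.7k).
$130.5k: inside the interval → strictly worse (loss $6.2k).
$104.3k: inside the interval → strictly worse (loss $32.4k).
$99.8k: inside the interval → strictly worse (loss $36.9k).
Count: 6.

6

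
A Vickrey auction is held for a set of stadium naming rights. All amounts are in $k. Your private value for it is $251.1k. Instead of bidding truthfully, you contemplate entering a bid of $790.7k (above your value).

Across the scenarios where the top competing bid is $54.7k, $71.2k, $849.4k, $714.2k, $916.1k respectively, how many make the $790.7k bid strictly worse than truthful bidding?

1

The deviation hurts exactly when the highest competing bid lies strictly between $251.1k and $790.7k — overbidding then wins at a price above your value.
$54.7k: below both → same outcome either way.
$71.2k: below both → same outcome either way.
$849.4k: above both → same outcome either way.
$714.2k: inside the interval → strictly worse (loss $463.1k).
$916.1k: above both → same outcome either way.
Count: 1.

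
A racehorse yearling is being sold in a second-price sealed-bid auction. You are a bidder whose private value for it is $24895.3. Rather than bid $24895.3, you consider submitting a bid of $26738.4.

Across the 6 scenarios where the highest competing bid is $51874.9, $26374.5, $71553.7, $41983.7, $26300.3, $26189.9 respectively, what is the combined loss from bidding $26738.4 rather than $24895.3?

$4178.8

The deviation costs you only when the competing bid falls strictly between $24895.3 and $26738.4; elsewhere both bids give the same outcome.
$51874.9: outcomes coincide → loss $0.
$26374.5: truthful payoff $0, deviation payoff −$1479.2 → loss $1479.2.
$71553.7: outcomes coincide → loss $0.
$41983.7: outcomes coincide → loss $0.
$26300.3: truthful payoff $0, deviation payoff −$1405 → loss $1405.
$26189.9: truthful payoff $0, deviation payoff −$1294.6 → loss $1294.6.
Total loss = $1479.2 + $1405 + $1294.6 = $4178.8.
In a second-price auction your bid sets only whether you win, not what you pay, so bidding your true value is weakly dominant.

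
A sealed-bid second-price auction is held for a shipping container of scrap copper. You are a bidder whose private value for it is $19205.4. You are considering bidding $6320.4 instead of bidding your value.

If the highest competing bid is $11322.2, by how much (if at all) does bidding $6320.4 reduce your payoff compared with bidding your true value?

Bidding your value $19205.4: you win (since $19205.4 > $11322.2) and pay $11322.2. Payoff $7883.2.
Bidding $6320.4: you lose. Payoff $0.
The competing bid $11322.2 lies between your shaded bid and your value, so underbidding forfeits an item you could have won at a profitable price.
Loss from deviating = $7883.2 − ($0) = $7883.2.

$7883.2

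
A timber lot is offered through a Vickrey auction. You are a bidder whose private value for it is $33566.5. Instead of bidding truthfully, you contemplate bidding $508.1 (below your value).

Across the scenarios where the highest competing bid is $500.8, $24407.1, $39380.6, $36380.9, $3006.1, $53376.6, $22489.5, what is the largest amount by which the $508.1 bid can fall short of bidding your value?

$30560.4

$500.8: same outcome either way → loss $0.
$24407.1: truthful gives $9159.4, deviation gives $0 → loss $9159.4.
$39380.6: same outcome either way → loss $0.
$36380.9: same outcome either way → loss $0.
$3006.1: truthful gives $30560.4, deviation gives $0 → loss $30560.4.
$53376.6: same outcome either way → loss $0.
$22489.5: truthful gives $11077, deviation gives $0 → loss $11077.
Maximum loss: $30560.4.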